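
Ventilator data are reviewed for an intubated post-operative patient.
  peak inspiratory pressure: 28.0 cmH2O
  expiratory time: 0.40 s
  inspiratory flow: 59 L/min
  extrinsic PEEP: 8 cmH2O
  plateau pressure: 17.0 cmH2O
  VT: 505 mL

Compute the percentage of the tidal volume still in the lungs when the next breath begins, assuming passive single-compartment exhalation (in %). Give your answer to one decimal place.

52.9

Flow: 59 L/min ÷ 60 = 0.9833 L/s.
R = (PIP − Pplat)/V̇ = (28.0 − 17.0) / 0.9833 = 11.0/0.9833 = 11.187 cmH2O·s/L.
C = Vt/(Pplat − PEEP) = 505.0 / (17.0 − 8) = 505.0/9.0 = 56.111 mL/cmH2O.
τ = R × C = 11.187 × 0.05611 L/cmH2O = 0.6277 s.
Fraction remaining at end-expiration = e^(−Te/τ) = e^(−0.40/0.6277) = 0.5287 → 52.87%.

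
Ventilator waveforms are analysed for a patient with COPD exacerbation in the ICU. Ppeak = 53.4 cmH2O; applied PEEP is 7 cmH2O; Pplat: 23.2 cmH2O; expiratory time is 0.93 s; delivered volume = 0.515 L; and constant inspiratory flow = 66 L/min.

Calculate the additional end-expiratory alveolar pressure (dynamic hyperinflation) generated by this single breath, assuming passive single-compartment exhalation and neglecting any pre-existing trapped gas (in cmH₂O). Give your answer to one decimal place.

Flow: 66 L/min ÷ 60 = 1.1 L/s.
R = (PIP − Pplat)/V̇ = (53.4 − 23.2) / 1.1 = 30.2/1.1 = 27.455 cmH2O·s/L.
C = Vt/(Pplat − PEEP) = 515.0 / (23.2 − 7) = 515.0/16.2 = 31.79 mL/cmH2O.
τ = R × C = 27.455 × 0.03179 L/cmH2O = 0.8728 s.
Fraction remaining = e^(−Te/τ) = e^(−0.93/0.8728) = 0.3445; trapped volume = 515.0 × 0.3445 = 177.42 mL.
Additional alveolar pressure from trapping ≈ V_trapped / C = 177.42 / 31.79 = 5.581 cmH2O.

5.6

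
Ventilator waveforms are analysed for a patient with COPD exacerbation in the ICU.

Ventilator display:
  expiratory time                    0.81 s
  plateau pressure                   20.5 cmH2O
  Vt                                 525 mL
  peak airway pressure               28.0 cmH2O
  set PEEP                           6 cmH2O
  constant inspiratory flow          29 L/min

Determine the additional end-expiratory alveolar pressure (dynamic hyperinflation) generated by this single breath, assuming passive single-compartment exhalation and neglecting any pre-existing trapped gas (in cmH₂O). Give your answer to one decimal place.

Flow: 29 L/min ÷ 60 = 0.4833 L/s.
R = (PIP − Pplat)/V̇ = (28.0 − 20.5) / 0.4833 = 7.5/0.4833 = 15.518 cmH2O·s/L.
C = Vt/(Pplat − PEEP) = 525.0 / (20.5 − 6) = 525.0/14.5 = 36.207 mL/cmH2O.
τ = R × C = 15.518 × 0.03621 L/cmH2O = 0.5619 s.
Fraction remaining = e^(−Te/τ) = e^(−0.81/0.5619) = 0.2366; trapped volume = 525.0 × 0.2366 = 124.22 mL.
Additional alveolar pressure from trapping ≈ V_trapped / C = 124.22 / 36.207 = 3.431 cmH2O.

3.4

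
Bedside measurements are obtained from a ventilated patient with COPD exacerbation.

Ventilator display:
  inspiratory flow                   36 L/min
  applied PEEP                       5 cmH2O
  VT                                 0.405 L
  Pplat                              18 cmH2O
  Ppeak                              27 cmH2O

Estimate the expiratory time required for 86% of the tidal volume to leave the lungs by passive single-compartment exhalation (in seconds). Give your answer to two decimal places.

0.92

Flow: 36 L/min ÷ 60 = 0.6 L/s.
R = (PIP − Pplat)/V̇ = (27 − 18) / 0.6 = 9.0/0.6 = 15.0 cmH2O·s/L.
C = Vt/(Pplat − PEEP) = 405.0 / (18 − 5) = 405.0/13.0 = 31.154 mL/cmH2O.
τ = R × C = 15.0 × 0.03115 L/cmH2O = 0.4673 s.
t = −τ·ln(1 − 0.86) = −0.4673·ln(0.14) = 0.9188 s.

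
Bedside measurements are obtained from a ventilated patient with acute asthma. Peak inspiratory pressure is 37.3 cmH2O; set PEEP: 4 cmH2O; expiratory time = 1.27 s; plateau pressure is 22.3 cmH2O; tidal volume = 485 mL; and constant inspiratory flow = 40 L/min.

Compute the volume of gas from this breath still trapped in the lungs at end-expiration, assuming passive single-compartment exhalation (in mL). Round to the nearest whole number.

Flow: 40 L/min ÷ 60 = 0.6667 L/s.
R = (PIP − Pplat)/V̇ = (37.3 − 22.3) / 0.6667 = 15.0/0.6667 = 22.499 cmH2O·s/L.
C = Vt/(Pplat − PEEP) = 485.0 / (22.3 − 4) = 485.0/18.3 = 26.503 mL/cmH2O.
τ = R × C = 22.499 × 0.0265 L/cmH2O = 0.5962 s.
Fraction remaining = e^(−Te/τ) = e^(−1.27/0.5962) = 0.1188.
Trapped volume = 485.0 × 0.1188 = 57.618 mL.

58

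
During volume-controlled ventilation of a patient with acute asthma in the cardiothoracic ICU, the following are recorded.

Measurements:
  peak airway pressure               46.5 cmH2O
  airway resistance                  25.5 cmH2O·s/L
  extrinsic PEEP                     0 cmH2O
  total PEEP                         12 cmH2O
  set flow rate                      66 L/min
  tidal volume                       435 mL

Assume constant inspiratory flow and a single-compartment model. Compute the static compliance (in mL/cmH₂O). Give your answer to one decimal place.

67.4

Flow: 66 L/min ÷ 60 = 1.1 L/s.
Total PEEP = 12 cmH2O (set 0 + intrinsic 12); this is the baseline alveolar pressure.
Equation of motion (constant flow): PIP = Vt/C + R·V̇ + PEEP.
Vt/C = PIP − R·V̇ − PEEP = 46.5 − 25.5×1.1 − 12 = 46.5 − 28.05 − 12 = 6.45 cmH2O.
C = Vt / 6.45 = 435 / 6.45 = 67.442 mL/cmH2O.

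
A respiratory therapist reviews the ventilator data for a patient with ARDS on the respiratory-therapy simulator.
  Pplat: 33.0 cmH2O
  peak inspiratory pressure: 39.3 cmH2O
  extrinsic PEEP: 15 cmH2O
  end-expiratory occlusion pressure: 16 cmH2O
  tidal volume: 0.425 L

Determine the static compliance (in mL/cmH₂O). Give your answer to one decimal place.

End-expiratory occlusion gives total PEEP = 16 cmH2O (intrinsic PEEP = 16 − 15 = 1). Use total PEEP for the elastic gradient.
Cstat = Vt / (Pplat − PEEPtotal) = 425 / (33.0 − 16) = 425 / 17.0 = 25.0 mL/cmH2O.

25.0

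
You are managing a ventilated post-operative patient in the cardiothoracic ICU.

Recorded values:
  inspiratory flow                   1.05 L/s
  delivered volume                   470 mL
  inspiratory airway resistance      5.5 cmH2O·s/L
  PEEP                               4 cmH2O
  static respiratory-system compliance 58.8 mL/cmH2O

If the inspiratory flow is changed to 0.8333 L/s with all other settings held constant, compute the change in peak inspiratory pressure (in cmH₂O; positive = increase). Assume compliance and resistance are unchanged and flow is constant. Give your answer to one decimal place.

PIP = Vt/C + R·V̇ + PEEP (constant-flow equation of motion).
Only the resistive term changes: ΔPIP = R × ΔV̇ = 5.5 × (0.8333 − 1.05) = 5.5 × -0.2167 = -1.192 cmH2O.

-1.2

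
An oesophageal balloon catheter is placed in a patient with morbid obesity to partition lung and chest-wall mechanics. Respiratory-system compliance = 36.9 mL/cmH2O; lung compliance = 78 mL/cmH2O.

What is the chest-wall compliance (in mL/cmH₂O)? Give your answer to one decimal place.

70.0

1/Ccw = 1/Crs − 1/CL.
1/Ccw = 1/36.9 − 1/78 = 0.01428.
Ccw = 70.028 mL/cmH2O.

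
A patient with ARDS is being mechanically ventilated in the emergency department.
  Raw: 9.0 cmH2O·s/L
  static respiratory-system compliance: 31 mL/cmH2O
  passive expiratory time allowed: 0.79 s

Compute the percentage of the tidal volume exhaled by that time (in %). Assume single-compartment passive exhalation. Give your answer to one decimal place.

94.1

τ = R × C = 9.0 × 31 mL/cmH2O = 9.0 × 0.031 L/cmH2O = 0.279 s.
Passive exhalation: V(t)/V₀ = e^(−t/τ) = e^(−0.79/0.279) = 0.05892.
Fraction exhaled = 1 − 0.05892 = 0.9411 → 94.11%.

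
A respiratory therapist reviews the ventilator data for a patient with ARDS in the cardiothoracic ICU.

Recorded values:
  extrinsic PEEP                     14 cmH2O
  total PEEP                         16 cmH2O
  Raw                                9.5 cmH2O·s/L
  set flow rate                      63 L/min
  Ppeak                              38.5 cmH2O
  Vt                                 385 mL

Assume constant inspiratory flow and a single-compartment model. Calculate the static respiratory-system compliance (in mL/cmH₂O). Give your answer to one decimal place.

30.7

Flow: 63 L/min ÷ 60 = 1.05 L/s.
Total PEEP = 16 cmH2O (set 14 + intrinsic 2); this is the baseline alveolar pressure.
Equation of motion (constant flow): PIP = Vt/C + R·V̇ + PEEP.
Vt/C = PIP − R·V̇ − PEEP = 38.5 − 9.5×1.05 − 16 = 38.5 − 9.975 − 16 = 12.525 cmH2O.
C = Vt / 12.525 = 385 / 12.525 = 30.739 mL/cmH2O.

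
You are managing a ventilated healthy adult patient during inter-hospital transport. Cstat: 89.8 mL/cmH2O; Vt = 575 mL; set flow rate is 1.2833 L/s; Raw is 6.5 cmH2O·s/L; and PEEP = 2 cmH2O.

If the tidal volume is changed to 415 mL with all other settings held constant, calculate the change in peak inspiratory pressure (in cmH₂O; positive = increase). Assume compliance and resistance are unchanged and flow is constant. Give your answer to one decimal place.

PIP = Vt/C + R·V̇ + PEEP (constant-flow equation of motion).
Only the elastic term changes: ΔPIP = ΔVt / C = (415 − 575) / 89.8 = -1.782 cmH2O.

-1.8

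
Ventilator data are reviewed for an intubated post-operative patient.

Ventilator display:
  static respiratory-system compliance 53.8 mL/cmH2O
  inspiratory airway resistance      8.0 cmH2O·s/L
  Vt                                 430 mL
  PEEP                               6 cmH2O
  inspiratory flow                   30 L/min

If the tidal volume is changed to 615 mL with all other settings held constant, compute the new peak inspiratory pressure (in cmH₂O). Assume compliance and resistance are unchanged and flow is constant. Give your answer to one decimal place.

Flow: 30 L/min ÷ 60 = 0.5 L/s.
PIP = Vt/C + R·V̇ + PEEP (constant-flow equation of motion).
Only the elastic term changes: ΔPIP = ΔVt / C = (615 − 430) / 53.8 = 3.439 cmH2O.
Original PIP = 430/53.8 + 8.0×0.5 + 6 = 17.993 cmH2O; new PIP = 17.993 + (3.439) = 21.432 cmH2O.

21.4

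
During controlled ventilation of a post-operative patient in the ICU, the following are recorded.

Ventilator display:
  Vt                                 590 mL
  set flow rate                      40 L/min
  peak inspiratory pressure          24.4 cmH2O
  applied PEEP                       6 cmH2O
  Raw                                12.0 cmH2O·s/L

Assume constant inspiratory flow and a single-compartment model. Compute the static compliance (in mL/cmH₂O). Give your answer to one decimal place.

Flow: 40 L/min ÷ 60 = 0.6667 L/s.
Equation of motion (constant flow): PIP = Vt/C + R·V̇ + PEEP.
Vt/C = PIP − R·V̇ − PEEP = 24.4 − 12.0×0.6667 − 6 = 24.4 − 8.0 − 6 = 10.4 cmH2O.
C = Vt / 10.4 = 590 / 10.4 = 56.731 mL/cmH2O.

56.7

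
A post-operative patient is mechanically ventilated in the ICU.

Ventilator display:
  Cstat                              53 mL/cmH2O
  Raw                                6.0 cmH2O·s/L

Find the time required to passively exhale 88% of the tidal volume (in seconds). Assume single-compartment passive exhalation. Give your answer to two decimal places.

0.67

τ = R × C = 6.0 × 53 mL/cmH2O = 6.0 × 0.053 L/cmH2O = 0.318 s.
Exhaled fraction f = 1 − e^(−t/τ) → t = −τ·ln(1 − f) = −0.318·ln(0.12) = 0.6742 s.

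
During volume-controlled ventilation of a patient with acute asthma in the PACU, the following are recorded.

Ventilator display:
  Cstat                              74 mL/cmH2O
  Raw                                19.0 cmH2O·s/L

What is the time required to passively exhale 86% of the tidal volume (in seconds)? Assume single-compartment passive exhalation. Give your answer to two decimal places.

τ = R × C = 19.0 × 74 mL/cmH2O = 19.0 × 0.074 L/cmH2O = 1.406 s.
Exhaled fraction f = 1 − e^(−t/τ) → t = −τ·ln(1 − f) = −1.406·ln(0.14) = 2.764 s.

2.76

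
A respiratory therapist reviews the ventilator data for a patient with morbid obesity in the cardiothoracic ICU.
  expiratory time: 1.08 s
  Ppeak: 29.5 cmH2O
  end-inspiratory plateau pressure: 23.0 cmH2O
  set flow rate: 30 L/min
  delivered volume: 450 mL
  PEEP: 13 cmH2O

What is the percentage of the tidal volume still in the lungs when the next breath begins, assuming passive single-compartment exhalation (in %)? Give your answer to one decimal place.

Flow: 30 L/min ÷ 60 = 0.5 L/s.
R = (PIP − Pplat)/V̇ = (29.5 − 23.0) / 0.5 = 6.5/0.5 = 13.0 cmH2O·s/L.
C = Vt/(Pplat − PEEP) = 450.0 / (23.0 − 13) = 450.0/10.0 = 45.0 mL/cmH2O.
τ = R × C = 13.0 × 0.045 L/cmH2O = 0.585 s.
Fraction remaining at end-expiration = e^(−Te/τ) = e^(−1.08/0.585) = 0.1578 → 15.78%.

15.8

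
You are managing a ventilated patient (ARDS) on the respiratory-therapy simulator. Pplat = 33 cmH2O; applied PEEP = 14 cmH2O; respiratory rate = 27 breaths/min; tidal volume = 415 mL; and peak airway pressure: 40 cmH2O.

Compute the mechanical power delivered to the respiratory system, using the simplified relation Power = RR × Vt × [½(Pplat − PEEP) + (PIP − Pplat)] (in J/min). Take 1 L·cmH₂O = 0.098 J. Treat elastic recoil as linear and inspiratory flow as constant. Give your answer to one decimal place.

Per-breath work = Vt × [½(Pplat−PEEP) + (PIP−Pplat)] = 0.415 × [0.5×19.0 + 7.0] = 0.415 × 16.5 = 6.848 L·cmH2O.
Power = 27 × 6.848 = 184.9 L·cmH2O/min.
× 0.098 J/(L·cmH2O) → 18.12 J/min.

18.1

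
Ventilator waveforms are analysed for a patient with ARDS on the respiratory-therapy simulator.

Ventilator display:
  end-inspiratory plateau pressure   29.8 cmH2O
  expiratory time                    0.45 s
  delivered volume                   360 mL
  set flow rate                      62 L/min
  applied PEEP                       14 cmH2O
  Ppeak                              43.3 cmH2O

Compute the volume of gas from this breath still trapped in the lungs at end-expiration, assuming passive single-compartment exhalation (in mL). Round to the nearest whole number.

79

Flow: 62 L/min ÷ 60 = 1.0333 L/s.
R = (PIP − Pplat)/V̇ = (43.3 − 29.8) / 1.0333 = 13.5/1.0333 = 13.065 cmH2O·s/L.
C = Vt/(Pplat − PEEP) = 360.0 / (29.8 − 14) = 360.0/15.8 = 22.785 mL/cmH2O.
τ = R × C = 13.065 × 0.02279 L/cmH2O = 0.2978 s.
Fraction remaining = e^(−Te/τ) = e^(−0.45/0.2978) = 0.2207.
Trapped volume = 360.0 × 0.2207 = 79.452 mL.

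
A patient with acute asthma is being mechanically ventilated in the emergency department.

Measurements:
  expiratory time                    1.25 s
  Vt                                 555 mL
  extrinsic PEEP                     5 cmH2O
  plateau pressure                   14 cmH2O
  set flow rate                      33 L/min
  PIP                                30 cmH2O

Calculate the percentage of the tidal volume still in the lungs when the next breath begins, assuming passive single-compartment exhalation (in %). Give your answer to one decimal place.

49.8

Flow: 33 L/min ÷ 60 = 0.55 L/s.
R = (PIP − Pplat)/V̇ = (30 − 14) / 0.55 = 16.0/0.55 = 29.091 cmH2O·s/L.
C = Vt/(Pplat − PEEP) = 555.0 / (14 − 5) = 555.0/9.0 = 61.667 mL/cmH2O.
τ = R × C = 29.091 × 0.06167 L/cmH2O = 1.794 s.
Fraction remaining at end-expiration = e^(−Te/τ) = e^(−1.25/1.794) = 0.4982 → 49.82%.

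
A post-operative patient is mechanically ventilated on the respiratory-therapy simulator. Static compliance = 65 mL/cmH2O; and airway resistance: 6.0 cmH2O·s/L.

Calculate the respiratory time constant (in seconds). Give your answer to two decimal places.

τ = R × C = 6.0 × 65 mL/cmH2O = 6.0 × 0.065 L/cmH2O = 0.39 s.

0.39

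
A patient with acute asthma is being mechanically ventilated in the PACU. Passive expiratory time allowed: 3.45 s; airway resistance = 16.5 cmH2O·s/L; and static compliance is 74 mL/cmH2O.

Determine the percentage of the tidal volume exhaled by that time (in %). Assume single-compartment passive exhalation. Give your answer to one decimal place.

τ = R × C = 16.5 × 74 mL/cmH2O = 16.5 × 0.074 L/cmH2O = 1.221 s.
Passive exhalation: V(t)/V₀ = e^(−t/τ) = e^(−3.45/1.221) = 0.05928.
Fraction exhaled = 1 − 0.05928 = 0.9407 → 94.07%.

94.1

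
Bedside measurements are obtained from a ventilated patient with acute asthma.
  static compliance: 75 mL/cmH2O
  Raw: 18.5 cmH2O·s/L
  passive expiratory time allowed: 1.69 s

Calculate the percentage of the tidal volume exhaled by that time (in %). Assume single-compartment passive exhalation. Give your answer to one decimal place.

τ = R × C = 18.5 × 75 mL/cmH2O = 18.5 × 0.075 L/cmH2O = 1.388 s.
Passive exhalation: V(t)/V₀ = e^(−t/τ) = e^(−1.69/1.388) = 0.2959.
Fraction exhaled = 1 − 0.2959 = 0.7041 → 70.41%.

70.4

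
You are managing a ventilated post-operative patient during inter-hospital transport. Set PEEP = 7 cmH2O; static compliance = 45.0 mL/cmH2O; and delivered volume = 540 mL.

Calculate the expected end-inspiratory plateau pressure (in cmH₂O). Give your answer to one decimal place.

Pplat = PEEP + Vt / Cstat = 7 + 540 / 45.0 = 7 + 12.0 = 19.0 cmH2O.

19.0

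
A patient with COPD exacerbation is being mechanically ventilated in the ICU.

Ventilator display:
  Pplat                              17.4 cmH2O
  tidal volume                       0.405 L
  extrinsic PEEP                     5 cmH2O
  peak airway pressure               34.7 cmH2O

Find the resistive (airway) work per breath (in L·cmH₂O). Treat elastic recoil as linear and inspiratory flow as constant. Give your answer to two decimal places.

With constant inspiratory flow the resistive pressure is constant at PIP − Pplat = 34.7 − 17.4 = 17.3 cmH2O, so resistive work = 17.3 × 0.405 = 7.007 L·cmH2O.

7.01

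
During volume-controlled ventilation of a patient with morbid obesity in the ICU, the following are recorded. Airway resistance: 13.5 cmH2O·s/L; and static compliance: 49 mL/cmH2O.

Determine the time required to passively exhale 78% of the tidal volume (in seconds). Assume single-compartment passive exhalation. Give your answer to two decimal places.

1.00

τ = R × C = 13.5 × 49 mL/cmH2O = 13.5 × 0.049 L/cmH2O = 0.6615 s.
Exhaled fraction f = 1 − e^(−t/τ) → t = −τ·ln(1 − f) = −0.6615·ln(0.22) = 1.002 s.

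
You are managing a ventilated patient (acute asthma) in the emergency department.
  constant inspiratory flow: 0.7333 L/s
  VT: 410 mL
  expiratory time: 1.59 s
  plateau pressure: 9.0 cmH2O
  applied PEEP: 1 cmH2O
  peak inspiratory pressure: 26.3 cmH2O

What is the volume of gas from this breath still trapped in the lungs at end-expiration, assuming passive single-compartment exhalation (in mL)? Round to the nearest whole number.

R = (PIP − Pplat)/V̇ = (26.3 − 9.0) / 0.7333 = 17.3/0.7333 = 23.592 cmH2O·s/L.
C = Vt/(Pplat − PEEP) = 410.0 / (9.0 − 1) = 410.0/8.0 = 51.25 mL/cmH2O.
τ = R × C = 23.592 × 0.05125 L/cmH2O = 1.209 s.
Fraction remaining = e^(−Te/τ) = e^(−1.59/1.209) = 0.2684.
Trapped volume = 410.0 × 0.2684 = 110.04 mL.

110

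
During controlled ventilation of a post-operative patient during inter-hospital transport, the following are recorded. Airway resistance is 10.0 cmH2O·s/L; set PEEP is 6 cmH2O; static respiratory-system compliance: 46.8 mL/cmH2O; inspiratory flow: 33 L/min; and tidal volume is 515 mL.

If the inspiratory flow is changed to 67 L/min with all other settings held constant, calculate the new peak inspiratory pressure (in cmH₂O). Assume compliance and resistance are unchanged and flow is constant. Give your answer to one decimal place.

Flow: 33 L/min ÷ 60 = 0.55 L/s.
New flow: 67 L/min ÷ 60 = 1.1167 L/s.
PIP = Vt/C + R·V̇ + PEEP (constant-flow equation of motion).
Only the resistive term changes: ΔPIP = R × ΔV̇ = 10.0 × (1.1167 − 0.55) = 10.0 × 0.5667 = 5.667 cmH2O.
Original PIP = 515/46.8 + 10.0×0.55 + 6 = 22.504 cmH2O; new PIP = 22.504 + (5.667) = 28.171 cmH2O.

28.2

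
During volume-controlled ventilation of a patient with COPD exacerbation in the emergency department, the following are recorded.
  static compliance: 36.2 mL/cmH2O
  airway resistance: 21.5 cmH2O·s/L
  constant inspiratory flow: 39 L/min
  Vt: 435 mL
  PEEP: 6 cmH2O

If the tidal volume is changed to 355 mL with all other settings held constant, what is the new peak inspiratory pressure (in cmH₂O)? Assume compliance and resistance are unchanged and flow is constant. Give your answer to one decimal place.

Flow: 39 L/min ÷ 60 = 0.65 L/s.
PIP = Vt/C + R·V̇ + PEEP (constant-flow equation of motion).
Only the elastic term changes: ΔPIP = ΔVt / C = (355 − 435) / 36.2 = -2.21 cmH2O.
Original PIP = 435/36.2 + 21.5×0.65 + 6 = 31.992 cmH2O; new PIP = 31.992 + (-2.21) = 29.782 cmH2O.

29.8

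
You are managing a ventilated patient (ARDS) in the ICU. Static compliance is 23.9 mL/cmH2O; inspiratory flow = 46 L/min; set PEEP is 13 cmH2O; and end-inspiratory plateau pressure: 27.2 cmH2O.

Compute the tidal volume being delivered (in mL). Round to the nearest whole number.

Vt = Cstat × (Pplat − PEEP) = 23.9 × (27.2 − 13) = 23.9 × 14.2 = 339.38 mL.

339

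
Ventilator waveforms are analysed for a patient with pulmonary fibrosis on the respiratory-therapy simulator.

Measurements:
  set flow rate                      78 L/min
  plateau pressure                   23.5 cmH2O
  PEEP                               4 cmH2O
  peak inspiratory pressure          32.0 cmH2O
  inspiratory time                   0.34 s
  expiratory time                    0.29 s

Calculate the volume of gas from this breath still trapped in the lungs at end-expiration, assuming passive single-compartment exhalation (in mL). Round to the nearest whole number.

Flow: 78 L/min ÷ 60 = 1.3 L/s.
Vt = flow × Ti = 1.3 L/s × 0.34 s × 1000 mL/L = 442.0 mL.
R = (PIP − Pplat)/V̇ = (32.0 − 23.5) / 1.3 = 8.5/1.3 = 6.538 cmH2O·s/L.
C = Vt/(Pplat − PEEP) = 442.0 / (23.5 − 4) = 442.0/19.5 = 22.667 mL/cmH2O.
τ = R × C = 6.538 × 0.02267 L/cmH2O = 0.1482 s.
Fraction remaining = e^(−Te/τ) = e^(−0.29/0.1482) = 0.1413.
Trapped volume = 442.0 × 0.1413 = 62.455 mL.

62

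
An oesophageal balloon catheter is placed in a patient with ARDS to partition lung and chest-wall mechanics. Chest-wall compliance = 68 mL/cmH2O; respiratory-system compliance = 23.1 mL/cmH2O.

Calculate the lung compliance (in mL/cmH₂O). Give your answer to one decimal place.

1/CL = 1/Crs − 1/Ccw.
1/CL = 1/23.1 − 1/68 = 0.02858.
CL = 34.99 mL/cmH2O.

35.0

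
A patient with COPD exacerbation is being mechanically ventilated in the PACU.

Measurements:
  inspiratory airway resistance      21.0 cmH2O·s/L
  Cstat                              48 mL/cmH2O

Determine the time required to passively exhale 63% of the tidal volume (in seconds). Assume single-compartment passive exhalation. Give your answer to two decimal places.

1.00

τ = R × C = 21.0 × 48 mL/cmH2O = 21.0 × 0.048 L/cmH2O = 1.008 s.
Exhaled fraction f = 1 − e^(−t/τ) → t = −τ·ln(1 − f) = −1.008·ln(0.37) = 1.002 s.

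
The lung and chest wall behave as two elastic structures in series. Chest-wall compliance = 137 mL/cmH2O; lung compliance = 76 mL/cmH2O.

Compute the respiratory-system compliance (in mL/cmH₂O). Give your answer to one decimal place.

48.9

Lung and chest wall are elastances in series: 1/Crs = 1/CL + 1/Ccw.
1/Crs = 1/76 + 1/137 = 0.02046.
Crs = 48.876 mL/cmH2O.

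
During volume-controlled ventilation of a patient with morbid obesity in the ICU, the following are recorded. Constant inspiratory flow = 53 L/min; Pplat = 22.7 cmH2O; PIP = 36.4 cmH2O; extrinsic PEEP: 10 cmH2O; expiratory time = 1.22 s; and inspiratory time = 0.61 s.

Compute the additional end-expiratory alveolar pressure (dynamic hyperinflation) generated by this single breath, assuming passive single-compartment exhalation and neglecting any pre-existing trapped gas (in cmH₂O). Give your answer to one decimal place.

Flow: 53 L/min ÷ 60 = 0.8833 L/s.
Vt = flow × Ti = 0.8833 L/s × 0.61 s × 1000 mL/L = 538.81 mL.
R = (PIP − Pplat)/V̇ = (36.4 − 22.7) / 0.8833 = 13.7/0.8833 = 15.51 cmH2O·s/L.
C = Vt/(Pplat − PEEP) = 538.81 / (22.7 − 10) = 538.81/12.7 = 42.426 mL/cmH2O.
τ = R × C = 15.51 × 0.04243 L/cmH2O = 0.6581 s.
Fraction remaining = e^(−Te/τ) = e^(−1.22/0.6581) = 0.1566; trapped volume = 538.81 × 0.1566 = 84.378 mL.
Additional alveolar pressure from trapping ≈ V_trapped / C = 84.378 / 42.426 = 1.989 cmH2O.

2.0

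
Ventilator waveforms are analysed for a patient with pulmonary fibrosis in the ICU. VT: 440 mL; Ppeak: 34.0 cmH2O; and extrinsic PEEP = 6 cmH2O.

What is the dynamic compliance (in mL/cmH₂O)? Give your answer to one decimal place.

Dynamic compliance = Vt / (PIP − PEEP) = 440 / (34.0 − 6) = 440 / 28.0 = 15.714 mL/cmH2O.

15.7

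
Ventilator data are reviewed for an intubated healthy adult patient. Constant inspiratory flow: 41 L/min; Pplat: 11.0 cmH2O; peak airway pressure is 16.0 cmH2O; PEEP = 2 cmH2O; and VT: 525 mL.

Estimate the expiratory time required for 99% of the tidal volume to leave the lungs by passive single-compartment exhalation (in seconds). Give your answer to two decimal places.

1.97

Flow: 41 L/min ÷ 60 = 0.6833 L/s.
R = (PIP − Pplat)/V̇ = (16.0 − 11.0) / 0.6833 = 5.0/0.6833 = 7.317 cmH2O·s/L.
C = Vt/(Pplat − PEEP) = 525.0 / (11.0 − 2) = 525.0/9.0 = 58.333 mL/cmH2O.
τ = R × C = 7.317 × 0.05833 L/cmH2O = 0.4268 s.
t = −τ·ln(1 − 0.99) = −0.4268·ln(0.01) = 1.965 s.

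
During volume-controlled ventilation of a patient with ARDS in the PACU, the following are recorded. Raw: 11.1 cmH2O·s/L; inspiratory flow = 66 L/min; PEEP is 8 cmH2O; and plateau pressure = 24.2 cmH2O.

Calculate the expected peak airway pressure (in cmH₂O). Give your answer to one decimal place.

Flow: 66 L/min ÷ 60 = 1.1 L/s.
PIP = Pplat + Raw × flow = 24.2 + 11.1 × 1.1 = 24.2 + 12.21 = 36.41 cmH2O.

36.4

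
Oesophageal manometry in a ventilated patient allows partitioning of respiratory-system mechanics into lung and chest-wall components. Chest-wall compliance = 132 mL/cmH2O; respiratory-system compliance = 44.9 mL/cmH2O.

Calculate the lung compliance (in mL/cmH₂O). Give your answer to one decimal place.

68.0

1/CL = 1/Crs − 1/Ccw.
1/CL = 1/44.9 − 1/132 = 0.0147.
CL = 68.027 mL/cmH2O.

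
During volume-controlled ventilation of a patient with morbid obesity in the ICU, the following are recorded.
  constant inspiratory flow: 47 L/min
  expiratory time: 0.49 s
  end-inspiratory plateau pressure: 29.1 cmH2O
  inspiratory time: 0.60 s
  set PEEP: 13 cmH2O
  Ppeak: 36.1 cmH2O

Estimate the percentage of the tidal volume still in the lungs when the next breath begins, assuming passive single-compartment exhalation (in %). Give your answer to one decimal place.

Flow: 47 L/min ÷ 60 = 0.7833 L/s.
Vt = flow × Ti = 0.7833 L/s × 0.60 s × 1000 mL/L = 469.98 mL.
R = (PIP − Pplat)/V̇ = (36.1 − 29.1) / 0.7833 = 7.0/0.7833 = 8.937 cmH2O·s/L.
C = Vt/(Pplat − PEEP) = 469.98 / (29.1 − 13) = 469.98/16.1 = 29.191 mL/cmH2O.
τ = R × C = 8.937 × 0.02919 L/cmH2O = 0.2609 s.
Fraction remaining at end-expiration = e^(−Te/τ) = e^(−0.49/0.2609) = 0.1529 → 15.29%.

15.3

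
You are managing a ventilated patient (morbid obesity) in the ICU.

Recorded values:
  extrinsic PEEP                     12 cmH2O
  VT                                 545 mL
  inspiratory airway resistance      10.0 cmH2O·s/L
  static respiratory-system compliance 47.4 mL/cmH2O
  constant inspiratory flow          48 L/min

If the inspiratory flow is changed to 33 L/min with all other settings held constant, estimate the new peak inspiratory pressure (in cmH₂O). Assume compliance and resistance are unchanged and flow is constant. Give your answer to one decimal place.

Flow: 48 L/min ÷ 60 = 0.8 L/s.
New flow: 33 L/min ÷ 60 = 0.55 L/s.
PIP = Vt/C + R·V̇ + PEEP (constant-flow equation of motion).
Only the resistive term changes: ΔPIP = R × ΔV̇ = 10.0 × (0.55 − 0.8) = 10.0 × -0.25 = -2.5 cmH2O.
Original PIP = 545/47.4 + 10.0×0.8 + 12 = 31.498 cmH2O; new PIP = 31.498 + (-2.5) = 28.998 cmH2O.

29.0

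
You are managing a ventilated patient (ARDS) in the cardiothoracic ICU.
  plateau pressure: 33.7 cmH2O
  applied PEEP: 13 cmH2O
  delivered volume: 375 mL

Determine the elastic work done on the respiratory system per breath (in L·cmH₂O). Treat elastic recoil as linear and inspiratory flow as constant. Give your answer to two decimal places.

Elastic work ≈ ½ × (Pplat − PEEP) × Vt = 0.5 × (33.7 − 13) × 0.375 L = 0.5 × 20.7 × 0.375 = 3.881 L·cmH2O.

3.88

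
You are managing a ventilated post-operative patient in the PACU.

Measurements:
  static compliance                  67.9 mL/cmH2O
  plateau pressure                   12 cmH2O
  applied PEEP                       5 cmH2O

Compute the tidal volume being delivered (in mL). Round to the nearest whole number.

Vt = Cstat × (Pplat − PEEP) = 67.9 × (12 − 5) = 67.9 × 7.0 = 475.3 mL.

475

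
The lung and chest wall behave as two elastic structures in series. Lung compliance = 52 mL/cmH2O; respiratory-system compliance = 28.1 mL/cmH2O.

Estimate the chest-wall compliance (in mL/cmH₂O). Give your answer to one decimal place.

1/Ccw = 1/Crs − 1/CL.
1/Ccw = 1/28.1 − 1/52 = 0.01636.
Ccw = 61.125 mL/cmH2O.

61.1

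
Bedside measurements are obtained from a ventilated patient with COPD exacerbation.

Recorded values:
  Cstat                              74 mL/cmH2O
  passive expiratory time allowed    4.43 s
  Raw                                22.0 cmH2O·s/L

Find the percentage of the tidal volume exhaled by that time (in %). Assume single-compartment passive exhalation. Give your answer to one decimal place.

93.4

τ = R × C = 22.0 × 74 mL/cmH2O = 22.0 × 0.074 L/cmH2O = 1.628 s.
Passive exhalation: V(t)/V₀ = e^(−t/τ) = e^(−4.43/1.628) = 0.0658.
Fraction exhaled = 1 − 0.0658 = 0.9342 → 93.42%.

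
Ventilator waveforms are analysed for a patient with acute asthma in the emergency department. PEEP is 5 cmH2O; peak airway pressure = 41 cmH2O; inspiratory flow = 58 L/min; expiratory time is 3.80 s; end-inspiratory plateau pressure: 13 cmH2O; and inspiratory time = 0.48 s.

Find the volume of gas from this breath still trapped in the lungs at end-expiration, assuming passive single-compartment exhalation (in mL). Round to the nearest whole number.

Flow: 58 L/min ÷ 60 = 0.9667 L/s.
Vt = flow × Ti = 0.9667 L/s × 0.48 s × 1000 mL/L = 464.02 mL.
R = (PIP − Pplat)/V̇ = (41 − 13) / 0.9667 = 28.0/0.9667 = 28.965 cmH2O·s/L.
C = Vt/(Pplat − PEEP) = 464.02 / (13 − 5) = 464.02/8.0 = 58.003 mL/cmH2O.
τ = R × C = 28.965 × 0.058 L/cmH2O = 1.68 s.
Fraction remaining = e^(−Te/τ) = e^(−3.80/1.68) = 0.1042.
Trapped volume = 464.02 × 0.1042 = 48.351 mL.

48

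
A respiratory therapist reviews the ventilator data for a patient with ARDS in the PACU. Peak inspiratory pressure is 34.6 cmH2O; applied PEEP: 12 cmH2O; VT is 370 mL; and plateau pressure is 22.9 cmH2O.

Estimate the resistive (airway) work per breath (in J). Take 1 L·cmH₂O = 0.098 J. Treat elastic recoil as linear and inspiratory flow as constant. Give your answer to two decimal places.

0.42

With constant inspiratory flow the resistive pressure is constant at PIP − Pplat = 34.6 − 22.9 = 11.7 cmH2O, so resistive work = 11.7 × 0.370 = 4.329 L·cmH2O.
× 0.098 J/(L·cmH2O) → 0.4242 J.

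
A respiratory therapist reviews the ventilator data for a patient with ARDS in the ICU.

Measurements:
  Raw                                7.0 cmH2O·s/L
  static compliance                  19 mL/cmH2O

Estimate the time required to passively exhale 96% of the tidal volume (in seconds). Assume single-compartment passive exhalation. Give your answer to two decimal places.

0.43

τ = R × C = 7.0 × 19 mL/cmH2O = 7.0 × 0.019 L/cmH2O = 0.133 s.
Exhaled fraction f = 1 − e^(−t/τ) → t = −τ·ln(1 − f) = −0.133·ln(0.04) = 0.4281 s.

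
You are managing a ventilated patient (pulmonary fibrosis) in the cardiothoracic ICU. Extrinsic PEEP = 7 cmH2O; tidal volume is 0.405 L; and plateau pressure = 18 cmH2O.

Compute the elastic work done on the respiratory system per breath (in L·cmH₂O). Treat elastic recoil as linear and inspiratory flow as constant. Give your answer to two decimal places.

2.23

Elastic work ≈ ½ × (Pplat − PEEP) × Vt = 0.5 × (18 − 7) × 0.405 L = 0.5 × 11.0 × 0.405 = 2.228 L·cmH2O.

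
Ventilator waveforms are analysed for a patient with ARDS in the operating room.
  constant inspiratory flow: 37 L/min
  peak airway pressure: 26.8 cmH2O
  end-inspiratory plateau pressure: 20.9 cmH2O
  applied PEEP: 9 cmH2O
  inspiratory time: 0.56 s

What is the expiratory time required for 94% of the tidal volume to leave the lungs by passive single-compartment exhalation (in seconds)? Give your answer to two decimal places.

Flow: 37 L/min ÷ 60 = 0.6167 L/s.
Vt = flow × Ti = 0.6167 L/s × 0.56 s × 1000 mL/L = 345.35 mL.
R = (PIP − Pplat)/V̇ = (26.8 − 20.9) / 0.6167 = 5.9/0.6167 = 9.567 cmH2O·s/L.
C = Vt/(Pplat − PEEP) = 345.35 / (20.9 − 9) = 345.35/11.9 = 29.021 mL/cmH2O.
τ = R × C = 9.567 × 0.02902 L/cmH2O = 0.2776 s.
t = −τ·ln(1 − 0.94) = −0.2776·ln(0.06) = 0.781 s.

0.78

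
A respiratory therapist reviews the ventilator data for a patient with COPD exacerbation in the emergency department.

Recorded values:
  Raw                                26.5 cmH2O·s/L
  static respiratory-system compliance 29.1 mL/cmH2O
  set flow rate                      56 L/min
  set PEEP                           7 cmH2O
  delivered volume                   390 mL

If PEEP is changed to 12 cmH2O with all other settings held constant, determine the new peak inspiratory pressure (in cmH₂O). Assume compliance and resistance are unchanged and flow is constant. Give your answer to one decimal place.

50.1

Flow: 56 L/min ÷ 60 = 0.9333 L/s.
PIP = Vt/C + R·V̇ + PEEP (constant-flow equation of motion).
Only the baseline term changes: ΔPIP = ΔPEEP = 12 − 7 = 5.0 cmH2O.
Original PIP = 390/29.1 + 26.5×0.9333 + 7 = 45.135 cmH2O; new PIP = 45.135 + (5.0) = 50.135 cmH2O.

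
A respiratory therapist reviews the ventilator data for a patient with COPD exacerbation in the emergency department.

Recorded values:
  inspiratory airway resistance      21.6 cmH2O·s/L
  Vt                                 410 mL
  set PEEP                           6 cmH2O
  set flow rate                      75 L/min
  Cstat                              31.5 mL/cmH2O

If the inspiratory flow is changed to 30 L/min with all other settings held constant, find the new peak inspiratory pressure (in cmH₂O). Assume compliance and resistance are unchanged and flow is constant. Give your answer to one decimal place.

Flow: 75 L/min ÷ 60 = 1.25 L/s.
New flow: 30 L/min ÷ 60 = 0.5 L/s.
PIP = Vt/C + R·V̇ + PEEP (constant-flow equation of motion).
Only the resistive term changes: ΔPIP = R × ΔV̇ = 21.6 × (0.5 − 1.25) = 21.6 × -0.75 = -16.2 cmH2O.
Original PIP = 410/31.5 + 21.6×1.25 + 6 = 46.016 cmH2O; new PIP = 46.016 + (-16.2) = 29.816 cmH2O.

29.8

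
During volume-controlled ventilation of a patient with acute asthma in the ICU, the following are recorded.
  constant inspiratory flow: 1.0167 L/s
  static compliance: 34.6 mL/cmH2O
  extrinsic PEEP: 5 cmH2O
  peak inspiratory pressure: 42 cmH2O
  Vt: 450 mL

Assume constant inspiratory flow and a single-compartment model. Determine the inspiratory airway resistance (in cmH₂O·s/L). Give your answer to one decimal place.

23.6

Equation of motion (constant flow): PIP = Vt/C + R·V̇ + PEEP.
R·V̇ = PIP − Vt/C − PEEP = 42 − 450/34.6 − 5 = 42 − 13.006 − 5 = 23.994 cmH2O.
R = 23.994 / 1.0167 = 23.6 cmH2O·s/L.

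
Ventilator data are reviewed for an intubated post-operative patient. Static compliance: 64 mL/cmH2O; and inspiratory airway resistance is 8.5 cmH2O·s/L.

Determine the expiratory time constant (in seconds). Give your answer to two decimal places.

0.54

τ = R × C = 8.5 × 64 mL/cmH2O = 8.5 × 0.064 L/cmH2O = 0.544 s.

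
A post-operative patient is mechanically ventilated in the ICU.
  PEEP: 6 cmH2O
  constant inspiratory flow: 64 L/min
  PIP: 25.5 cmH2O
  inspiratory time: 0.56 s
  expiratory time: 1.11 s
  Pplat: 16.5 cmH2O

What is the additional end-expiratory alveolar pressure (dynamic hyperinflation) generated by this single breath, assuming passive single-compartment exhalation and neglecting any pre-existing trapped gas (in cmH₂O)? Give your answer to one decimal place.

Flow: 64 L/min ÷ 60 = 1.0667 L/s.
Vt = flow × Ti = 1.0667 L/s × 0.56 s × 1000 mL/L = 597.35 mL.
R = (PIP − Pplat)/V̇ = (25.5 − 16.5) / 1.0667 = 9.0/1.0667 = 8.437 cmH2O·s/L.
C = Vt/(Pplat − PEEP) = 597.35 / (16.5 − 6) = 597.35/10.5 = 56.89 mL/cmH2O.
τ = R × C = 8.437 × 0.05689 L/cmH2O = 0.48 s.
Fraction remaining = e^(−Te/τ) = e^(−1.11/0.48) = 0.09901; trapped volume = 597.35 × 0.09901 = 59.144 mL.
Additional alveolar pressure from trapping ≈ V_trapped / C = 59.144 / 56.89 = 1.04 cmH2O.

1.0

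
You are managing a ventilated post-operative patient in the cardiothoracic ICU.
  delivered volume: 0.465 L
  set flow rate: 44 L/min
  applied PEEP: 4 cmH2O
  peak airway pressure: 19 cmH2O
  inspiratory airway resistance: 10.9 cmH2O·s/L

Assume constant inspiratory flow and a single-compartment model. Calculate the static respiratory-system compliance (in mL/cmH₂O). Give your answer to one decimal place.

66.4

Flow: 44 L/min ÷ 60 = 0.7333 L/s.
Equation of motion (constant flow): PIP = Vt/C + R·V̇ + PEEP.
Vt/C = PIP − R·V̇ − PEEP = 19 − 10.9×0.7333 − 4 = 19 − 7.993 − 4 = 7.007 cmH2O.
C = Vt / 7.007 = 465 / 7.007 = 66.362 mL/cmH2O.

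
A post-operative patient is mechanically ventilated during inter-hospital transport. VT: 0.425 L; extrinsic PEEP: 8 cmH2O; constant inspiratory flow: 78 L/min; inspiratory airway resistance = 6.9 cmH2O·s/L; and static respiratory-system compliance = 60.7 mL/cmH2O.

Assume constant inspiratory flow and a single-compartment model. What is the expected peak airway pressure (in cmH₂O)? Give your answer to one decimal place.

Flow: 78 L/min ÷ 60 = 1.3 L/s.
Equation of motion (constant flow): PIP = Vt/C + R·V̇ + PEEP.
PIP = 425/60.7 + 6.9×1.3 + 8 = 7.002 + 8.97 + 8 = 23.972 cmH2O.

24.0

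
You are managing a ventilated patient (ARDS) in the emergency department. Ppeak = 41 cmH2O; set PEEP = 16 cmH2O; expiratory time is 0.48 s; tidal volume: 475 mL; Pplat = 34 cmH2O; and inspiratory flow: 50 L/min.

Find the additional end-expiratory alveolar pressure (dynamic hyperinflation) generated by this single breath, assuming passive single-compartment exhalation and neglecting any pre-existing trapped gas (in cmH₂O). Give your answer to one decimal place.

Flow: 50 L/min ÷ 60 = 0.8333 L/s.
R = (PIP − Pplat)/V̇ = (41 − 34) / 0.8333 = 7.0/0.8333 = 8.4 cmH2O·s/L.
C = Vt/(Pplat − PEEP) = 475.0 / (34 − 16) = 475.0/18.0 = 26.389 mL/cmH2O.
τ = R × C = 8.4 × 0.02639 L/cmH2O = 0.2217 s.
Fraction remaining = e^(−Te/τ) = e^(−0.48/0.2217) = 0.1147; trapped volume = 475.0 × 0.1147 = 54.483 mL.
Additional alveolar pressure from trapping ≈ V_trapped / C = 54.483 / 26.389 = 2.065 cmH2O.

2.1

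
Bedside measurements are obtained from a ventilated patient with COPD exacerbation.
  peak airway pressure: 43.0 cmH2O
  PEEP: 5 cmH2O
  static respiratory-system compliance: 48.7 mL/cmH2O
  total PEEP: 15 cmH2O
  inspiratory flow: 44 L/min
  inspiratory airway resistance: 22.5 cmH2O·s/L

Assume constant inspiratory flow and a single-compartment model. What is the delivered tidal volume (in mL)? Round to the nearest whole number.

Flow: 44 L/min ÷ 60 = 0.7333 L/s.
Total PEEP = 15 cmH2O (set 5 + intrinsic 10); this is the baseline alveolar pressure.
Equation of motion (constant flow): PIP = Vt/C + R·V̇ + PEEP.
Vt/C = PIP − R·V̇ − PEEP = 43.0 − 16.499 − 15 = 11.501 cmH2O.
Vt = C × 11.501 = 48.7 × 11.501 = 560.1 mL.

560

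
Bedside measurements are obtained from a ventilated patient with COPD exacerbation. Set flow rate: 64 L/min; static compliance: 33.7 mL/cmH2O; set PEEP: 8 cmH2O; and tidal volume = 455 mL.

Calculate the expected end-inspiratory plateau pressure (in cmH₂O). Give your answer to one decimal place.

21.5

Pplat = PEEP + Vt / Cstat = 8 + 455 / 33.7 = 8 + 13.501 = 21.501 cmH2O.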